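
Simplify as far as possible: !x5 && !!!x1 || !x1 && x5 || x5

!x5 && !!!x1 || !x1 && x5 || x5
= !x5 && !x1 || !x1 && x5 || x5   (double negation)
= !x1 || x5   (distribution)

!x1 || x5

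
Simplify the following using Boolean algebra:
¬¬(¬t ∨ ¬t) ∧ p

¬t ∧ p

¬¬(¬t ∨ ¬t) ∧ p
= ¬¬¬t ∧ p   — idempotence
= ¬t ∧ p   — double negation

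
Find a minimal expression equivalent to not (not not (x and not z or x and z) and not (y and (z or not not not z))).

not x or y

not (not not (x and not z or x and z) and not (y and (z or not not not z)))
= not (not not (x and not z or x and z) and not (y and (z or not z)))   [double negation]
= not (not not x and not (y and (z or not z)))   [distribution]
= not x or y and (z or not z)   [De Morgan]
= not x or y   [complement / identity]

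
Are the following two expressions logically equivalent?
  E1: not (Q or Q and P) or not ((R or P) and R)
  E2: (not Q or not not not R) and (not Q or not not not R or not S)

E1: not (Q or Q and P) or not ((R or P) and R)
    = not Q or not ((R or P) and R)   (absorption)
    = not Q or not R   (absorption)
E2: (not Q or not not not R) and (not Q or not not not R or not S)
    = not Q or not not not R   (absorption)
    = not Q or not R   (double negation)
Both reduce to not Q or not R, so they are equivalent.

Yes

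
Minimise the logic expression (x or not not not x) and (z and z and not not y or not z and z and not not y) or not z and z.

z and y

(x or not not not x) and (z and z and not not y or not z and z and not not y) or not z and z
= (x or not x) and (z and z and not not y or not z and z and not not y) or not z and z
= (x or not x) and z and not not y or not z and z
= (x or not x) and z and y or not z and z
= (x or not x) and z and y
= z and y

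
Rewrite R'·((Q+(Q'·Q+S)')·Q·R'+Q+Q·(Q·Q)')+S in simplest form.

R'·((Q+(Q'·Q+S)')·Q·R'+Q+Q·(Q·Q)')+S
= R'·((Q+S')·Q·R'+Q+Q·(Q·Q)')+S   — complement / identity
= R'·((Q+S')·Q·R'+Q+Q·Q')+S   — idempotence
= R'·((Q+S')·Q·R'+Q)+S   — complement / identity
= R'·(Q·R'+Q)+S   — absorption
= R'·Q+S   — absorption

R'·Q+S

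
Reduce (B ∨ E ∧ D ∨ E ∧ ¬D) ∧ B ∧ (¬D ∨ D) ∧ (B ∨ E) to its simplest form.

B

(B ∨ E ∧ D ∨ E ∧ ¬D) ∧ B ∧ (¬D ∨ D) ∧ (B ∨ E)
= (B ∨ E) ∧ B ∧ (¬D ∨ D) ∧ (B ∨ E)   — distribution
= (B ∨ E) ∧ B ∧ (B ∨ E)   — complement / identity
= (B ∨ E) ∧ B   — absorption
= B   — absorption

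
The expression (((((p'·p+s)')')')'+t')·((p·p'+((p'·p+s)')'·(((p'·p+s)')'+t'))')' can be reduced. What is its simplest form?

s

(((((p'·p+s)')')')'+t')·((p·p'+((p'·p+s)')'·(((p'·p+s)')'+t'))')'
= (((((p'·p+s)')')')'+t')·((p·p'+((p'·p+s)')')')'   (absorption)
= (((((p'·p+s)')')')'+t')·((((p'·p+s)')')')'   (complement / identity)
= ((((p'·p+s)')')')'   (absorption)
= ((p'·p+s)')'   (double negation)
= (s')'   (complement / identity)
= s   (double negation)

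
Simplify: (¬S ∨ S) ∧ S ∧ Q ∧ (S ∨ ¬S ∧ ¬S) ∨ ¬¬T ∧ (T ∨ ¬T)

(¬S ∨ S) ∧ S ∧ Q ∧ (S ∨ ¬S ∧ ¬S) ∨ ¬¬T ∧ (T ∨ ¬T)
= (¬S ∨ S) ∧ S ∧ Q ∧ (S ∨ ¬S ∧ ¬S) ∨ T ∧ (T ∨ ¬T)   [double negation]
= (¬S ∨ S) ∧ S ∧ Q ∧ (S ∨ ¬S) ∨ T ∧ (T ∨ ¬T)   [idempotence]
= S ∧ Q ∧ (S ∨ ¬S) ∨ T ∧ (T ∨ ¬T)   [complement / identity]
= S ∧ Q ∨ T ∧ (T ∨ ¬T)   [complement / identity]
= S ∧ Q ∨ T   [complement / identity]

S ∧ Q ∨ T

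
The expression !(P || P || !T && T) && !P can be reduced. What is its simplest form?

!P

!(P || P || !T && T) && !P
= !(P || !T && T) && !P   — idempotence
= !P && !P   — complement / identity
= !P   — idempotence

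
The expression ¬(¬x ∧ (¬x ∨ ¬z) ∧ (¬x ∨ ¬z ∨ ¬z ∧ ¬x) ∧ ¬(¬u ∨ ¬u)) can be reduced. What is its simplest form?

x ∨ ¬u

¬(¬x ∧ (¬x ∨ ¬z) ∧ (¬x ∨ ¬z ∨ ¬z ∧ ¬x) ∧ ¬(¬u ∨ ¬u))
= ¬(¬x ∧ (¬x ∨ ¬z) ∧ (¬x ∨ ¬z) ∧ ¬(¬u ∨ ¬u))   — absorption
= ¬(¬x ∧ (¬x ∨ ¬z) ∧ ¬(¬u ∨ ¬u))   — idempotence
= ¬(¬x ∧ ¬(¬u ∨ ¬u))   — absorption
= ¬(¬x ∧ ¬¬u)   — idempotence
= x ∨ ¬u   — De Morgan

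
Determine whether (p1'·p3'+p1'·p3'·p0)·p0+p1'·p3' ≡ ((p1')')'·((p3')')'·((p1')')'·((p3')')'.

Yes

E1: (p1'·p3'+p1'·p3'·p0)·p0+p1'·p3'
    = p1'·p3'·p0+p1'·p3'   — absorption
    = p1'·p3'   — absorption
E2: ((p1')')'·((p3')')'·((p1')')'·((p3')')'
    = ((p1')')'·((p3')')'   — idempotence
    = ((p1')')'·p3'   — double negation
    = p1'·p3'   — double negation
Both reduce to p1'·p3', so they are equivalent.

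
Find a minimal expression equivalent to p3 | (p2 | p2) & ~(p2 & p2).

p3 | (p2 | p2) & ~(p2 & p2)
= p3 | p2 & ~(p2 & p2)   [idempotence]
= p3 | p2 & ~p2   [idempotence]
= p3   [complement / identity]

p3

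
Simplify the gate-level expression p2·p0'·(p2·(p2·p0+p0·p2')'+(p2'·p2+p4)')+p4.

p2·p0'+p4

p2·p0'·(p2·(p2·p0+p0·p2')'+(p2'·p2+p4)')+p4
= p2·p0'·(p2·(p2·p0+p0·p2')'+p4')+p4   (complement / identity)
= p2·p0'·(p2·p0'+p4')+p4   (distribution)
= p2·p0'+p4   (absorption)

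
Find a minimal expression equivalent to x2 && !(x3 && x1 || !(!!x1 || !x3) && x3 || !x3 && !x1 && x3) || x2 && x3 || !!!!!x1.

x2 && !(x3 && x1 || !(!!x1 || !x3) && x3 || !x3 && !x1 && x3) || x2 && x3 || !!!!!x1
= x2 && !(x3 && x1 || !(!!x1 || !x3) && x3 || !x3 && !x1 && x3) || x2 && x3 || !!!x1   (double negation)
= x2 && !(x3 && x1 || !x1 && x3 && x3 || !x3 && !x1 && x3) || x2 && x3 || !!!x1   (De Morgan)
= x2 && !(x3 && x1 || !x1 && x3) || x2 && x3 || !!!x1   (distribution)
= x2 && !x3 || x2 && x3 || !!!x1   (distribution)
= x2 || !!!x1   (distribution)
= x2 || !x1   (double negation)

x2 || !x1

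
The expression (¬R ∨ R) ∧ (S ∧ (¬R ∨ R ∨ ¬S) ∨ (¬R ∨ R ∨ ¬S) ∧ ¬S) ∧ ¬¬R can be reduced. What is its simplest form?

R

(¬R ∨ R) ∧ (S ∧ (¬R ∨ R ∨ ¬S) ∨ (¬R ∨ R ∨ ¬S) ∧ ¬S) ∧ ¬¬R
= (¬R ∨ R) ∧ (¬R ∨ R ∨ ¬S) ∧ ¬¬R   [distribution]
= (¬R ∨ R) ∧ ¬¬R   [absorption]
= ¬¬R   [complement / identity]
= R   [double negation]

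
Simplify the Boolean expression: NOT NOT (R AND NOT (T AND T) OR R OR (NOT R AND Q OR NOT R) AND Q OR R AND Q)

NOT NOT (R AND NOT (T AND T) OR R OR (NOT R AND Q OR NOT R) AND Q OR R AND Q)
= NOT NOT (R AND NOT (T AND T) OR R OR NOT R AND Q OR R AND Q)   — absorption
= NOT NOT (R AND NOT (T AND T) OR R OR Q)   — distribution
= R AND NOT (T AND T) OR R OR Q   — double negation
= R AND NOT T OR R OR Q   — idempotence
= R OR Q   — absorption

R OR Q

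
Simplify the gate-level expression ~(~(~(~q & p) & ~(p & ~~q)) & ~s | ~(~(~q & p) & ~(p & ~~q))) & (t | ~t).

~(~(~(~q & p) & ~(p & ~~q)) & ~s | ~(~(~q & p) & ~(p & ~~q))) & (t | ~t)
= ~~(~(~q & p) & ~(p & ~~q)) & (t | ~t)   [absorption]
= ~(~q & p | p & ~~q) & (t | ~t)   [De Morgan]
= ~(~q & p | p & q) & (t | ~t)   [double negation]
= ~p & (t | ~t)   [distribution]
= ~p   [complement / identity]

~p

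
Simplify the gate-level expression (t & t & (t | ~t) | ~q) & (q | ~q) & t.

(t & t & (t | ~t) | ~q) & (q | ~q) & t
= (t & t | ~q) & (q | ~q) & t   (complement / identity)
= (t & t | ~q) & t   (complement / identity)
= (t | ~q) & t   (idempotence)
= t   (absorption)

t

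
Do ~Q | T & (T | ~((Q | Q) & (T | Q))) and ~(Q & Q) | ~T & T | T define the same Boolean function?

E1: ~Q | T & (T | ~((Q | Q) & (T | Q)))
    = ~Q | T & (T | ~(Q | Q & T))   — distribution
    = ~Q | T & (T | ~Q)   — absorption
    = ~Q | T   — absorption
E2: ~(Q & Q) | ~T & T | T
    = ~Q | ~T & T | T   — idempotence
    = ~Q | T   — complement / identity
Both reduce to ~Q | T, so they are equivalent.

Yes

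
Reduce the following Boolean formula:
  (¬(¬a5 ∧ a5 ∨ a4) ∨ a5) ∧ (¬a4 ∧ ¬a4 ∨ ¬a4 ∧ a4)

(¬(¬a5 ∧ a5 ∨ a4) ∨ a5) ∧ (¬a4 ∧ ¬a4 ∨ ¬a4 ∧ a4)
= (¬(¬a5 ∧ a5 ∨ a4) ∨ a5) ∧ ¬a4   [distribution]
= (¬a4 ∨ a5) ∧ ¬a4   [complement / identity]
= ¬a4   [absorption]

¬a4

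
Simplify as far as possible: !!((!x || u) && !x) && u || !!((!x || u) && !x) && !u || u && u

!!((!x || u) && !x) && u || !!((!x || u) && !x) && !u || u && u
= !!((!x || u) && !x) || u && u   [distribution]
= (!x || u) && !x || u && u   [double negation]
= !x || u && u   [absorption]
= !x || u   [idempotence]

!x || u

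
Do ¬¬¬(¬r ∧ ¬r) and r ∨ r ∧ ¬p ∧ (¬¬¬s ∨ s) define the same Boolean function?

Yes

E1: ¬¬¬(¬r ∧ ¬r)
    = ¬¬¬¬r   (idempotence)
    = ¬¬r   (double negation)
    = r   (double negation)
E2: r ∨ r ∧ ¬p ∧ (¬¬¬s ∨ s)
    = r ∨ r ∧ ¬p ∧ (¬s ∨ s)   (double negation)
    = r ∨ r ∧ ¬p   (complement / identity)
    = r   (absorption)
Both reduce to r, so they are equivalent.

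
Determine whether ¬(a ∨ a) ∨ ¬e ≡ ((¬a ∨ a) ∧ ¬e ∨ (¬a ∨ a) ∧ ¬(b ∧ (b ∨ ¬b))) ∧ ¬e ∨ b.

E1: ¬(a ∨ a) ∨ ¬e
    = ¬a ∨ ¬e   [idempotence]
E2: ((¬a ∨ a) ∧ ¬e ∨ (¬a ∨ a) ∧ ¬(b ∧ (b ∨ ¬b))) ∧ ¬e ∨ b
    = (¬e ∨ ¬(b ∧ (b ∨ ¬b))) ∧ (¬a ∨ a) ∧ ¬e ∨ b   [distribution]
    = (¬e ∨ ¬(b ∧ (b ∨ ¬b))) ∧ ¬e ∨ b   [complement / identity]
    = (¬e ∨ ¬b) ∧ ¬e ∨ b   [complement / identity]
    = ¬e ∨ b   [absorption]
These differ: at a=0, b=0, e=1, E1 = 1 but E2 = 0.

No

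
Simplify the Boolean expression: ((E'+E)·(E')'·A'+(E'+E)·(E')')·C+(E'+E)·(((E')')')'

E

((E'+E)·(E')'·A'+(E'+E)·(E')')·C+(E'+E)·(((E')')')'
= (E'+E)·(E')'·C+(E'+E)·(((E')')')'
= (E'+E)·(E')'·C+(E'+E)·(E')'
= (E'+E)·(E')'
= (E'+E)·E
= E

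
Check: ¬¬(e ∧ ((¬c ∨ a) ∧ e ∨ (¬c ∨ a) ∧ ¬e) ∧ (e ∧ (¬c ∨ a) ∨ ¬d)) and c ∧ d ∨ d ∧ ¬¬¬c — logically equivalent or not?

E1: ¬¬(e ∧ ((¬c ∨ a) ∧ e ∨ (¬c ∨ a) ∧ ¬e) ∧ (e ∧ (¬c ∨ a) ∨ ¬d))
    = ¬¬(e ∧ (¬c ∨ a) ∧ (e ∧ (¬c ∨ a) ∨ ¬d))   (distribution)
    = ¬¬(e ∧ (¬c ∨ a))   (absorption)
    = e ∧ (¬c ∨ a)   (double negation)
E2: c ∧ d ∨ d ∧ ¬¬¬c
    = c ∧ d ∨ d ∧ ¬c   (double negation)
    = d   (distribution)
These differ: at a=1, c=0, d=0, e=1, E1 = 1 but E2 = 0.

No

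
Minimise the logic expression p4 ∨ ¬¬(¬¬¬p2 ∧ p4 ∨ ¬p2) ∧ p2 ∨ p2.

p4 ∨ p2

p4 ∨ ¬¬(¬¬¬p2 ∧ p4 ∨ ¬p2) ∧ p2 ∨ p2
= p4 ∨ (¬¬¬p2 ∧ p4 ∨ ¬p2) ∧ p2 ∨ p2   — double negation
= p4 ∨ (¬p2 ∧ p4 ∨ ¬p2) ∧ p2 ∨ p2   — double negation
= p4 ∨ ¬p2 ∧ p2 ∨ p2   — absorption
= p4 ∨ p2   — complement / identity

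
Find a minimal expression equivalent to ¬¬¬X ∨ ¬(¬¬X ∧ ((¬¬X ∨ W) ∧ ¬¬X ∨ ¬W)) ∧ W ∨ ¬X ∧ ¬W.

¬¬¬X ∨ ¬(¬¬X ∧ ((¬¬X ∨ W) ∧ ¬¬X ∨ ¬W)) ∧ W ∨ ¬X ∧ ¬W
= ¬¬¬X ∨ ¬(¬¬X ∧ (¬¬X ∨ ¬W)) ∧ W ∨ ¬X ∧ ¬W   — absorption
= ¬¬¬X ∨ ¬¬¬X ∧ W ∨ ¬X ∧ ¬W   — absorption
= ¬¬¬X ∨ ¬X ∧ ¬W   — absorption
= ¬X ∨ ¬X ∧ ¬W   — double negation
= ¬X   — absorption

¬X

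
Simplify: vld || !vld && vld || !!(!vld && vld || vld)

vld || !vld && vld || !!(!vld && vld || vld)
= vld || !vld && vld || !!vld   (complement / identity)
= vld || !!vld   (complement / identity)
= vld || vld   (double negation)
= vld   (idempotence)

vld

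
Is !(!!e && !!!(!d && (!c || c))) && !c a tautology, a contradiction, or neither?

!(!!e && !!!(!d && (!c || c))) && !c
= !(!!e && !(!d && (!c || c))) && !c
= !(!!e && !!d) && !c
= (!e || !d) && !c
This depends on c, d, e, so it is not a constant.

neither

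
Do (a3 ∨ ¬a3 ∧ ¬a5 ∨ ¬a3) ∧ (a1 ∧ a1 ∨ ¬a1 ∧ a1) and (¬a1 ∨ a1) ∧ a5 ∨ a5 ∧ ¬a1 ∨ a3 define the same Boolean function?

E1: (a3 ∨ ¬a3 ∧ ¬a5 ∨ ¬a3) ∧ (a1 ∧ a1 ∨ ¬a1 ∧ a1)
    = (a3 ∨ ¬a3) ∧ (a1 ∧ a1 ∨ ¬a1 ∧ a1)   (absorption)
    = a1 ∧ a1 ∨ ¬a1 ∧ a1   (complement / identity)
    = a1   (distribution)
E2: (¬a1 ∨ a1) ∧ a5 ∨ a5 ∧ ¬a1 ∨ a3
    = a5 ∨ a5 ∧ ¬a1 ∨ a3   (complement / identity)
    = a5 ∨ a3   (absorption)
These differ: at a1=0, a3=1, a5=0, E1 = 0 but E2 = 1.

No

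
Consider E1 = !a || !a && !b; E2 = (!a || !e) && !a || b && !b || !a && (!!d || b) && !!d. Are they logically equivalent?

E1: !a || !a && !b
    = !a   — absorption
E2: (!a || !e) && !a || b && !b || !a && (!!d || b) && !!d
    = !a || b && !b || !a && (!!d || b) && !!d   — absorption
    = !a || !a && (!!d || b) && !!d   — complement / identity
    = !a || !a && !!d   — absorption
    = !a || !a && d   — double negation
    = !a   — absorption
Both reduce to !a, so they are equivalent.

Yes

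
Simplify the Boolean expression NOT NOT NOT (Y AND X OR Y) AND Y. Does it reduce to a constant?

NOT NOT NOT (Y AND X OR Y) AND Y
= NOT NOT NOT Y AND Y   — absorption
= NOT Y AND Y   — double negation
= FALSE   — complement

FALSE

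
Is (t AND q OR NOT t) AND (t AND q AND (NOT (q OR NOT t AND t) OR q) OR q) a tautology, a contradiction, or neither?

(t AND q OR NOT t) AND (t AND q AND (NOT (q OR NOT t AND t) OR q) OR q)
= (t AND q OR NOT t) AND (t AND q AND (NOT q OR q) OR q)
= (t AND q OR NOT t) AND (t AND q OR q)
= t AND q OR NOT t AND q
= q
This depends on q, so it is not a constant.

neither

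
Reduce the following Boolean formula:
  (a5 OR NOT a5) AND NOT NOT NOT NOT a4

a4

(a5 OR NOT a5) AND NOT NOT NOT NOT a4
= NOT NOT NOT NOT a4   — complement / identity
= NOT NOT a4   — double negation
= a4   — double negation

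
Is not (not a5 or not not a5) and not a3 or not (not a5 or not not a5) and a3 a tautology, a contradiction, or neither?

contradiction

not (not a5 or not not a5) and not a3 or not (not a5 or not not a5) and a3
= not (not a5 or not not a5)   — distribution
= a5 and not a5   — De Morgan
= False   — complement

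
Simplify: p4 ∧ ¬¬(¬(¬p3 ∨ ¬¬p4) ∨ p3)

p4 ∧ ¬¬(¬(¬p3 ∨ ¬¬p4) ∨ p3)
= p4 ∧ (¬(¬p3 ∨ ¬¬p4) ∨ p3)   (double negation)
= p4 ∧ (p3 ∧ ¬p4 ∨ p3)   (De Morgan)
= p4 ∧ p3   (absorption)

p4 ∧ p3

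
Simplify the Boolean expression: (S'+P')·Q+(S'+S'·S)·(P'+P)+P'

(S'+P')·Q+(S'+S'·S)·(P'+P)+P'
= (S'+P')·Q+S'·(P'+P)+P'
= (S'+P')·Q+S'+P'
= S'+P'

S'+P'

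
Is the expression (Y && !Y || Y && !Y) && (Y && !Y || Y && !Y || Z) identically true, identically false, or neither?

(Y && !Y || Y && !Y) && (Y && !Y || Y && !Y || Z)
= Y && !Y || Y && !Y
= Y && !Y
= false

identically false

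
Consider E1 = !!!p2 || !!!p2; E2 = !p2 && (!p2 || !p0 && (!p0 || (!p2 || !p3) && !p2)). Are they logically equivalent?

Yes

E1: !!!p2 || !!!p2
    = !!!p2   — idempotence
    = !p2   — double negation
E2: !p2 && (!p2 || !p0 && (!p0 || (!p2 || !p3) && !p2))
    = !p2 && (!p2 || !p0 && (!p0 || !p2))   — absorption
    = !p2 && (!p2 || !p0)   — absorption
    = !p2   — absorption
Both reduce to !p2, so they are equivalent.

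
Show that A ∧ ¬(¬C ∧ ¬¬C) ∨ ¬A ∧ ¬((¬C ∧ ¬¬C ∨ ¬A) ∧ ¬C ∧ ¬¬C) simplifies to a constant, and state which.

True

A ∧ ¬(¬C ∧ ¬¬C) ∨ ¬A ∧ ¬((¬C ∧ ¬¬C ∨ ¬A) ∧ ¬C ∧ ¬¬C)
= A ∧ ¬(¬C ∧ ¬¬C) ∨ ¬A ∧ ¬(¬C ∧ ¬¬C)   (absorption)
= ¬(¬C ∧ ¬¬C)   (distribution)
= C ∨ ¬C   (De Morgan)
= True   (complement)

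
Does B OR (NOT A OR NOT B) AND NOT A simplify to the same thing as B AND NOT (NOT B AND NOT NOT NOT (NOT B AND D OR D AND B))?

E1: B OR (NOT A OR NOT B) AND NOT A
    = B OR NOT A   — absorption
E2: B AND NOT (NOT B AND NOT NOT NOT (NOT B AND D OR D AND B))
    = B AND NOT (NOT B AND NOT (NOT B AND D OR D AND B))   — double negation
    = B AND NOT (NOT B AND NOT D)   — distribution
    = B AND (B OR D)   — De Morgan
    = B   — absorption
These differ: at A=0, B=0, D=0, E1 = 1 but E2 = 0.

No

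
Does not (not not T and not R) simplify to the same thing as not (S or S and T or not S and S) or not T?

E1: not (not not T and not R)
    = not T or R
E2: not (S or S and T or not S and S) or not T
    = not (S or not S and S) or not T
    = not S or not T
These differ: at R=1, S=1, T=1, E1 = 1 but E2 = 0.

No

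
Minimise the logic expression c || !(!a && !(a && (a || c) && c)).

c || !(!a && !(a && (a || c) && c))
= c || !(!a && !(a && c))
= c || a || a && c
= c || a

c || a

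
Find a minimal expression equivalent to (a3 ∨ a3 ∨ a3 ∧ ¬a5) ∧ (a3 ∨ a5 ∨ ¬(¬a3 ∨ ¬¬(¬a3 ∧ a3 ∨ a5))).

a3

(a3 ∨ a3 ∨ a3 ∧ ¬a5) ∧ (a3 ∨ a5 ∨ ¬(¬a3 ∨ ¬¬(¬a3 ∧ a3 ∨ a5)))
= (a3 ∨ a3 ∨ a3 ∧ ¬a5) ∧ (a3 ∨ a5 ∨ ¬(¬a3 ∨ ¬¬a5))   (complement / identity)
= (a3 ∨ a3 ∨ a3 ∧ ¬a5) ∧ (a3 ∨ a5 ∨ a3 ∧ ¬a5)   (De Morgan)
= (a3 ∨ a3) ∧ (a3 ∨ a5) ∨ a3 ∧ ¬a5   (distribution)
= a3 ∧ a5 ∨ a3 ∨ a3 ∧ ¬a5   (distribution)
= a3 ∨ a3 ∧ ¬a5   (absorption)
= a3   (absorption)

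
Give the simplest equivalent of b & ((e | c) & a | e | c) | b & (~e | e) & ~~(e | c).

b & (e | c)

b & ((e | c) & a | e | c) | b & (~e | e) & ~~(e | c)
= b & (e | c) | b & (~e | e) & ~~(e | c)   (absorption)
= b & (e | c) | b & ~~(e | c)   (complement / identity)
= b & (e | c) | b & (e | c)   (double negation)
= b & (e | c)   (idempotence)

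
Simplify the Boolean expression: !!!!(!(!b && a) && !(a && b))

!!!!(!(!b && a) && !(a && b))
= !!(!(!b && a) && !(a && b))   [double negation]
= !(!b && a || a && b)   [De Morgan]
= !a   [distribution]

!a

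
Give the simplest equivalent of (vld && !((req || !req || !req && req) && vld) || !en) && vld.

(vld && !((req || !req || !req && req) && vld) || !en) && vld
= (vld && !((req || !req) && vld) || !en) && vld
= (vld && !vld || !en) && vld
= !en && vld

!en && vld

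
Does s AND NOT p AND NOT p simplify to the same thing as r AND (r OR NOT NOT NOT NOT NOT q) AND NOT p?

E1: s AND NOT p AND NOT p
    = s AND NOT p   (idempotence)
E2: r AND (r OR NOT NOT NOT NOT NOT q) AND NOT p
    = r AND (r OR NOT NOT NOT q) AND NOT p   (double negation)
    = r AND (r OR NOT q) AND NOT p   (double negation)
    = r AND NOT p   (absorption)
These differ: at p=0, q=0, r=1, s=0, E1 = 0 but E2 = 1.

No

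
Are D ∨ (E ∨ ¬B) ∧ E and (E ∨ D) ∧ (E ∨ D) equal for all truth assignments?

Yes

E1: D ∨ (E ∨ ¬B) ∧ E
    = D ∨ E   [absorption]
E2: (E ∨ D) ∧ (E ∨ D)
    = D ∨ E ∧ E   [distribution]
    = D ∨ E   [idempotence]
Both reduce to D ∨ E, so they are equivalent.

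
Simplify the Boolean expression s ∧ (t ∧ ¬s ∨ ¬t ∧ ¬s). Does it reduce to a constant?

s ∧ (t ∧ ¬s ∨ ¬t ∧ ¬s)
= s ∧ ¬s
= False

False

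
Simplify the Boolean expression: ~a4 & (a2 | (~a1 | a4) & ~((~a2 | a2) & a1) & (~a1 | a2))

~a4 & (a2 | (~a1 | a4) & ~((~a2 | a2) & a1) & (~a1 | a2))
= ~a4 & (a2 | (~a1 | a4) & ~a1 & (~a1 | a2))   — complement / identity
= ~a4 & (a2 | (~a1 | a4) & ~a1)   — absorption
= ~a4 & (a2 | ~a1)   — absorption

~a4 & (a2 | ~a1)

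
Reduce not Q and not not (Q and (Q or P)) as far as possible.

False

not Q and not not (Q and (Q or P))
= not Q and Q and (Q or P)   — double negation
= not Q and Q   — absorption
= False   — complement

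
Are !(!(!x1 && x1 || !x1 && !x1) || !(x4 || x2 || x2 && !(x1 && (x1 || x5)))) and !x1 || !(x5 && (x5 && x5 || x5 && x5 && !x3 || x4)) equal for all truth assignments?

E1: !(!(!x1 && x1 || !x1 && !x1) || !(x4 || x2 || x2 && !(x1 && (x1 || x5))))
    = !(!(!x1 && x1 || !x1 && !x1) || !(x4 || x2 || x2 && !x1))   (absorption)
    = !(!!x1 || !(x4 || x2 || x2 && !x1))   (distribution)
    = !(!!x1 || !(x4 || x2))   (absorption)
    = !x1 && (x4 || x2)   (De Morgan)
E2: !x1 || !(x5 && (x5 && x5 || x5 && x5 && !x3 || x4))
    = !x1 || !(x5 && (x5 && x5 || x4))   (absorption)
    = !x1 || !(x5 && (x5 || x4))   (idempotence)
    = !x1 || !x5   (absorption)
These differ: at x1=1, x2=0, x3=0, x4=0, x5=0, E1 = 0 but E2 = 1.

No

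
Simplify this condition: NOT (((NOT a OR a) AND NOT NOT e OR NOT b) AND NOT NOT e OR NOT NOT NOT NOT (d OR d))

NOT e AND NOT d

NOT (((NOT a OR a) AND NOT NOT e OR NOT b) AND NOT NOT e OR NOT NOT NOT NOT (d OR d))
= NOT (((NOT a OR a) AND NOT NOT e OR NOT b) AND NOT NOT e OR NOT NOT NOT NOT d)
= NOT ((NOT NOT e OR NOT b) AND NOT NOT e OR NOT NOT NOT NOT d)
= NOT ((NOT NOT e OR NOT b) AND NOT NOT e OR NOT NOT d)
= NOT (NOT NOT e OR NOT NOT d)
= NOT e AND NOT d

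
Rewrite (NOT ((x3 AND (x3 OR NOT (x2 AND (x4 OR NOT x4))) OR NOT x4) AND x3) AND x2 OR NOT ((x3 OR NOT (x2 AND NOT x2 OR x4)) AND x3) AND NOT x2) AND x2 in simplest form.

NOT x3 AND x2

(NOT ((x3 AND (x3 OR NOT (x2 AND (x4 OR NOT x4))) OR NOT x4) AND x3) AND x2 OR NOT ((x3 OR NOT (x2 AND NOT x2 OR x4)) AND x3) AND NOT x2) AND x2
= (NOT ((x3 AND (x3 OR NOT x2) OR NOT x4) AND x3) AND x2 OR NOT ((x3 OR NOT (x2 AND NOT x2 OR x4)) AND x3) AND NOT x2) AND x2   (complement / identity)
= (NOT ((x3 OR NOT x4) AND x3) AND x2 OR NOT ((x3 OR NOT (x2 AND NOT x2 OR x4)) AND x3) AND NOT x2) AND x2   (absorption)
= (NOT ((x3 OR NOT x4) AND x3) AND x2 OR NOT ((x3 OR NOT x4) AND x3) AND NOT x2) AND x2   (complement / identity)
= NOT ((x3 OR NOT x4) AND x3) AND x2   (distribution)
= NOT x3 AND x2   (absorption)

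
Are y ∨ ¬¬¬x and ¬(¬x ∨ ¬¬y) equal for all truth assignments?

No

E1: y ∨ ¬¬¬x
    = y ∨ ¬x   (double negation)
E2: ¬(¬x ∨ ¬¬y)
    = x ∧ ¬y   (De Morgan)
These differ: at x=0, y=1, E1 = 1 but E2 = 0.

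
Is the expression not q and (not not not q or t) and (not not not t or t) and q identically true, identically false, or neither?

not q and (not not not q or t) and (not not not t or t) and q
= not q and (not q or t) and (not not not t or t) and q   [double negation]
= not q and (not q or t) and (not t or t) and q   [double negation]
= not q and (not q or t) and q   [complement / identity]
= not q and q   [absorption]
= False   [complement]

identically false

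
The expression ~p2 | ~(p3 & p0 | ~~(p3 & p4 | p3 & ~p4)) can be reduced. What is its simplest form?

~p2 | ~(p3 & p0 | ~~(p3 & p4 | p3 & ~p4))
= ~p2 | ~(p3 & p0 | p3 & p4 | p3 & ~p4)
= ~p2 | ~(p3 & p0 | p3)
= ~p2 | ~p3

~p2 | ~p3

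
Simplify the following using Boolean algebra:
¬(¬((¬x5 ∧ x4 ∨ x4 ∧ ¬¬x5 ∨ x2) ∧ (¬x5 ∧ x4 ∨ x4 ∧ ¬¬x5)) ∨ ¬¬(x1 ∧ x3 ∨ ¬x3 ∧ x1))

¬(¬((¬x5 ∧ x4 ∨ x4 ∧ ¬¬x5 ∨ x2) ∧ (¬x5 ∧ x4 ∨ x4 ∧ ¬¬x5)) ∨ ¬¬(x1 ∧ x3 ∨ ¬x3 ∧ x1))
= ¬(¬(¬x5 ∧ x4 ∨ x4 ∧ ¬¬x5) ∨ ¬¬(x1 ∧ x3 ∨ ¬x3 ∧ x1))
= ¬(¬(¬x5 ∧ x4 ∨ x4 ∧ x5) ∨ ¬¬(x1 ∧ x3 ∨ ¬x3 ∧ x1))
= (¬x5 ∧ x4 ∨ x4 ∧ x5) ∧ ¬(x1 ∧ x3 ∨ ¬x3 ∧ x1)
= (¬x5 ∧ x4 ∨ x4 ∧ x5) ∧ ¬x1
= x4 ∧ ¬x1

x4 ∧ ¬x1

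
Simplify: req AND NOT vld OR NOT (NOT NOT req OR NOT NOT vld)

NOT vld

req AND NOT vld OR NOT (NOT NOT req OR NOT NOT vld)
= req AND NOT vld OR NOT req AND NOT vld   (De Morgan)
= NOT vld   (distribution)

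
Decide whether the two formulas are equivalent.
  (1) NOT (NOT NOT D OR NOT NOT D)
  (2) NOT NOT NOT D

Yes

E1: NOT (NOT NOT D OR NOT NOT D)
    = NOT (NOT NOT D OR D)   (double negation)
    = NOT (D OR D)   (double negation)
    = NOT D   (idempotence)
E2: NOT NOT NOT D
    = NOT D   (double negation)
Both reduce to NOT D, so they are equivalent.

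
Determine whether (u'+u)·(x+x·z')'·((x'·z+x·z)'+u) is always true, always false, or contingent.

contingent

(u'+u)·(x+x·z')'·((x'·z+x·z)'+u)
= (u'+u)·(x+x·z')'·(z'+u)
= (u'+u)·x'·(z'+u)
= x'·(z'+u)
This depends on u, x, z, so it is not a constant.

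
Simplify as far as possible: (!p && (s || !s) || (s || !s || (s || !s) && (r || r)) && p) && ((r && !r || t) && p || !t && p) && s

p && s

(!p && (s || !s) || (s || !s || (s || !s) && (r || r)) && p) && ((r && !r || t) && p || !t && p) && s
= (!p && (s || !s) || (s || !s || (s || !s) && (r || r)) && p) && (t && p || !t && p) && s   — complement / identity
= (!p && (s || !s) || (s || !s || (s || !s) && (r || r)) && p) && p && s   — distribution
= (!p && (s || !s) || (s || !s || (s || !s) && r) && p) && p && s   — idempotence
= (!p && (s || !s) || (s || !s) && p) && p && s   — absorption
= (s || !s) && p && s   — distribution
= p && s   — complement / identity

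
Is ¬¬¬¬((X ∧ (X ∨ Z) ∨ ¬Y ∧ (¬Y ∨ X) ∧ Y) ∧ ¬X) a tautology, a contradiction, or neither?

contradiction

¬¬¬¬((X ∧ (X ∨ Z) ∨ ¬Y ∧ (¬Y ∨ X) ∧ Y) ∧ ¬X)
= ¬¬¬¬((X ∧ (X ∨ Z) ∨ ¬Y ∧ Y) ∧ ¬X)   — absorption
= ¬¬¬¬((X ∨ ¬Y ∧ Y) ∧ ¬X)   — absorption
= ¬¬¬¬(X ∧ ¬X)   — complement / identity
= ¬¬(X ∧ ¬X)   — double negation
= X ∧ ¬X   — double negation
= False   — complement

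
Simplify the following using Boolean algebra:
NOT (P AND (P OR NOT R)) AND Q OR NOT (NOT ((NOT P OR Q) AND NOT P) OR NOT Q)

NOT (P AND (P OR NOT R)) AND Q OR NOT (NOT ((NOT P OR Q) AND NOT P) OR NOT Q)
= NOT (P AND (P OR NOT R)) AND Q OR (NOT P OR Q) AND NOT P AND Q
= NOT (P AND (P OR NOT R)) AND Q OR NOT P AND Q
= NOT P AND Q OR NOT P AND Q
= NOT P AND Q

NOT P AND Q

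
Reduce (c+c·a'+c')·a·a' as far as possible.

(c+c·a'+c')·a·a'
= (c+c')·a·a'   (absorption)
= a·a'   (complement / identity)
= 0   (complement)

0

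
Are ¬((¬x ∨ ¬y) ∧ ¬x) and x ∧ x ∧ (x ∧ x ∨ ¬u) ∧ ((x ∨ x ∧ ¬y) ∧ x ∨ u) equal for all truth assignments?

E1: ¬((¬x ∨ ¬y) ∧ ¬x)
    = ¬¬x   [absorption]
    = x   [double negation]
E2: x ∧ x ∧ (x ∧ x ∨ ¬u) ∧ ((x ∨ x ∧ ¬y) ∧ x ∨ u)
    = x ∧ x ∧ ((x ∨ x ∧ ¬y) ∧ x ∨ u)   [absorption]
    = x ∧ x ∧ (x ∧ x ∨ u)   [absorption]
    = x ∧ x   [absorption]
    = x   [idempotence]
Both reduce to x, so they are equivalent.

Yes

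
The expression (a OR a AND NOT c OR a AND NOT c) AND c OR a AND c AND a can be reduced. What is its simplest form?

a AND c

(a OR a AND NOT c OR a AND NOT c) AND c OR a AND c AND a
= (a OR a AND NOT c) AND c OR a AND c AND a   [idempotence]
= a AND c OR a AND c AND a   [absorption]
= a AND c   [absorption]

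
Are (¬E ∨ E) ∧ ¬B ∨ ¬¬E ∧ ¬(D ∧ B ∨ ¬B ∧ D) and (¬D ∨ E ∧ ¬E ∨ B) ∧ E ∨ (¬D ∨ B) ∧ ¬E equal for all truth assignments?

No

E1: (¬E ∨ E) ∧ ¬B ∨ ¬¬E ∧ ¬(D ∧ B ∨ ¬B ∧ D)
    = (¬E ∨ E) ∧ ¬B ∨ ¬¬E ∧ ¬D   — distribution
    = (¬E ∨ E) ∧ ¬B ∨ E ∧ ¬D   — double negation
    = ¬B ∨ E ∧ ¬D   — complement / identity
E2: (¬D ∨ E ∧ ¬E ∨ B) ∧ E ∨ (¬D ∨ B) ∧ ¬E
    = (¬D ∨ B) ∧ E ∨ (¬D ∨ B) ∧ ¬E   — complement / identity
    = ¬D ∨ B   — distribution
These differ: at B=1, D=1, E=0, E1 = 0 but E2 = 1.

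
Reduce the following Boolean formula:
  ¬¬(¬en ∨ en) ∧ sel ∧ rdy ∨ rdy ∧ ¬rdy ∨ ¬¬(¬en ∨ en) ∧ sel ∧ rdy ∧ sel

sel ∧ rdy

¬¬(¬en ∨ en) ∧ sel ∧ rdy ∨ rdy ∧ ¬rdy ∨ ¬¬(¬en ∨ en) ∧ sel ∧ rdy ∧ sel
= ¬¬(¬en ∨ en) ∧ sel ∧ rdy ∨ ¬¬(¬en ∨ en) ∧ sel ∧ rdy ∧ sel   [complement / identity]
= ¬¬(¬en ∨ en) ∧ sel ∧ rdy   [absorption]
= (¬en ∨ en) ∧ sel ∧ rdy   [double negation]
= sel ∧ rdy   [complement / identity]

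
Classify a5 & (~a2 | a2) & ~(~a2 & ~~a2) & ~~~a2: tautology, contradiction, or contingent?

contingent

a5 & (~a2 | a2) & ~(~a2 & ~~a2) & ~~~a2
= a5 & ~(~a2 & ~~a2) & ~~~a2   [complement / identity]
= a5 & (a2 | ~a2) & ~~~a2   [De Morgan]
= a5 & ~~~a2   [complement / identity]
= a5 & ~a2   [double negation]
This depends on a2, a5, so it is not a constant.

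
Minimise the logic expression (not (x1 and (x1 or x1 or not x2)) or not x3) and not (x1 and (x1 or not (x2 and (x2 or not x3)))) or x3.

not x1 or x3

(not (x1 and (x1 or x1 or not x2)) or not x3) and not (x1 and (x1 or not (x2 and (x2 or not x3)))) or x3
= (not (x1 and (x1 or not x2)) or not x3) and not (x1 and (x1 or not (x2 and (x2 or not x3)))) or x3
= (not (x1 and (x1 or not x2)) or not x3) and not (x1 and (x1 or not x2)) or x3
= not (x1 and (x1 or not x2)) or x3
= not x1 or x3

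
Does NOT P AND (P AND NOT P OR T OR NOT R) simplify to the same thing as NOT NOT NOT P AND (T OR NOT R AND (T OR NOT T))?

E1: NOT P AND (P AND NOT P OR T OR NOT R)
    = NOT P AND (T OR NOT R)   — complement / identity
E2: NOT NOT NOT P AND (T OR NOT R AND (T OR NOT T))
    = NOT NOT NOT P AND (T OR NOT R)   — complement / identity
    = NOT P AND (T OR NOT R)   — double negation
Both reduce to NOT P AND (T OR NOT R), so they are equivalent.

Yes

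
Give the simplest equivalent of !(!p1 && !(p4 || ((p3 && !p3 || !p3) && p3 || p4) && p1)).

!(!p1 && !(p4 || ((p3 && !p3 || !p3) && p3 || p4) && p1))
= !(!p1 && !(p4 || (!p3 && p3 || p4) && p1))
= !(!p1 && !(p4 || p4 && p1))
= !(!p1 && !p4)
= p1 || p4

p1 || p4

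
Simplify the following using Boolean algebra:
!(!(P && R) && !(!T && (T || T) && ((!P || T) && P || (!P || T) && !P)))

P && R

!(!(P && R) && !(!T && (T || T) && ((!P || T) && P || (!P || T) && !P)))
= !(!(P && R) && !(!T && (T || T) && (!P || T)))   [distribution]
= P && R || !T && (T || T) && (!P || T)   [De Morgan]
= P && R || !T && (T && !P || T)   [distribution]
= P && R || !T && T   [absorption]
= P && R   [complement / identity]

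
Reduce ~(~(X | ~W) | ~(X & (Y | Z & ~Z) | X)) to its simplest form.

~(~(X | ~W) | ~(X & (Y | Z & ~Z) | X))
= ~(~(X | ~W) | ~(X & Y | X))   — complement / identity
= (X | ~W) & (X & Y | X)   — De Morgan
= (X | ~W) & X   — absorption
= X   — absorption

X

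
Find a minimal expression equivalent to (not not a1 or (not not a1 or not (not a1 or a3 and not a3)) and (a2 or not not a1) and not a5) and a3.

(not not a1 or (not not a1 or not (not a1 or a3 and not a3)) and (a2 or not not a1) and not a5) and a3
= (not not a1 or (not not a1 or not not a1) and (a2 or not not a1) and not a5) and a3   [complement / identity]
= (not not a1 or (not not a1 and a2 or not not a1) and not a5) and a3   [distribution]
= (not not a1 or not not a1 and not a5) and a3   [absorption]
= not not a1 and a3   [absorption]
= a1 and a3   [double negation]

a1 and a3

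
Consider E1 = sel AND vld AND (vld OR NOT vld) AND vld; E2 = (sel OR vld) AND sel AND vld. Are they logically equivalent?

Yes

E1: sel AND vld AND (vld OR NOT vld) AND vld
    = sel AND vld AND vld   (complement / identity)
    = sel AND vld   (idempotence)
E2: (sel OR vld) AND sel AND vld
    = sel AND vld   (absorption)
Both reduce to sel AND vld, so they are equivalent.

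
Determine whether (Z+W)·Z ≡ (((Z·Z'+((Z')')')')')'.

Yes

E1: (Z+W)·Z
    = Z   (absorption)
E2: (((Z·Z'+((Z')')')')')'
    = (((((Z')')')')')'   (complement / identity)
    = (((Z')')')'   (double negation)
    = (Z')'   (double negation)
    = Z   (double negation)
Both reduce to Z, so they are equivalent.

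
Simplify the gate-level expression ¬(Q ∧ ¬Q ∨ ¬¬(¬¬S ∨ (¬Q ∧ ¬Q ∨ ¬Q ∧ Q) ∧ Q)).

¬S

¬(Q ∧ ¬Q ∨ ¬¬(¬¬S ∨ (¬Q ∧ ¬Q ∨ ¬Q ∧ Q) ∧ Q))
= ¬(Q ∧ ¬Q ∨ ¬¬(¬¬S ∨ ¬Q ∧ Q))   [distribution]
= ¬¬¬(¬¬S ∨ ¬Q ∧ Q)   [complement / identity]
= ¬(¬¬S ∨ ¬Q ∧ Q)   [double negation]
= ¬¬¬S   [complement / identity]
= ¬S   [double negation]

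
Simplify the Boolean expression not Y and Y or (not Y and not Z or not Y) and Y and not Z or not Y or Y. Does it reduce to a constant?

True

not Y and Y or (not Y and not Z or not Y) and Y and not Z or not Y or Y
= not Y and Y or not Y and Y and not Z or not Y or Y
= not Y and Y or not Y or Y
= not Y or Y
= True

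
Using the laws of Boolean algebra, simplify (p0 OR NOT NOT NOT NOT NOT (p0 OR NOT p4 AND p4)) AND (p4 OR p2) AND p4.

p4

(p0 OR NOT NOT NOT NOT NOT (p0 OR NOT p4 AND p4)) AND (p4 OR p2) AND p4
= (p0 OR NOT NOT NOT (p0 OR NOT p4 AND p4)) AND (p4 OR p2) AND p4   (double negation)
= (p0 OR NOT (p0 OR NOT p4 AND p4)) AND (p4 OR p2) AND p4   (double negation)
= (p0 OR NOT p0) AND (p4 OR p2) AND p4   (complement / identity)
= (p0 OR NOT p0) AND p4   (absorption)
= p4   (complement / identity)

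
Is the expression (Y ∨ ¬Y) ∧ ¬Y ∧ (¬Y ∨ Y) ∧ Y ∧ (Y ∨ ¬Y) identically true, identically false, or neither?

(Y ∨ ¬Y) ∧ ¬Y ∧ (¬Y ∨ Y) ∧ Y ∧ (Y ∨ ¬Y)
= (Y ∨ ¬Y) ∧ ¬Y ∧ (¬Y ∨ Y) ∧ Y   (complement / identity)
= ¬Y ∧ (¬Y ∨ Y) ∧ Y   (complement / identity)
= ¬Y ∧ Y   (complement / identity)
= False   (complement)

identically false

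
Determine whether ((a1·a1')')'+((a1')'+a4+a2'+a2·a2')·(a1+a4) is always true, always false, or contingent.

contingent

((a1·a1')')'+((a1')'+a4+a2'+a2·a2')·(a1+a4)
= ((a1·a1')')'+((a1')'+a4+a2')·(a1+a4)   (complement / identity)
= ((a1·a1')')'+(a1+a4+a2')·(a1+a4)   (double negation)
= a1·a1'+(a1+a4+a2')·(a1+a4)   (double negation)
= (a1+a4+a2')·(a1+a4)   (complement / identity)
= a1+a4   (absorption)
This depends on a1, a4, so it is not a constant.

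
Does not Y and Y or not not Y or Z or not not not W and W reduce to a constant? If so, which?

no

not Y and Y or not not Y or Z or not not not W and W
= not not Y or Z or not not not W and W   (complement / identity)
= not not Y or Z or not W and W   (double negation)
= Y or Z or not W and W   (double negation)
= Y or Z   (complement / identity)
This depends on Y, Z, so it is not a constant.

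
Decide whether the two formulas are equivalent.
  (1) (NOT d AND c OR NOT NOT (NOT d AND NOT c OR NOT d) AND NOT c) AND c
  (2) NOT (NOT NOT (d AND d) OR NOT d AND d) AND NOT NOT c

E1: (NOT d AND c OR NOT NOT (NOT d AND NOT c OR NOT d) AND NOT c) AND c
    = (NOT d AND c OR (NOT d AND NOT c OR NOT d) AND NOT c) AND c   [double negation]
    = (NOT d AND c OR NOT d AND NOT c) AND c   [absorption]
    = NOT d AND c   [distribution]
E2: NOT (NOT NOT (d AND d) OR NOT d AND d) AND NOT NOT c
    = NOT (NOT NOT (d AND d) OR NOT d AND d) AND c   [double negation]
    = NOT (d AND d OR NOT d AND d) AND c   [double negation]
    = NOT d AND c   [distribution]
Both reduce to NOT d AND c, so they are equivalent.

Yes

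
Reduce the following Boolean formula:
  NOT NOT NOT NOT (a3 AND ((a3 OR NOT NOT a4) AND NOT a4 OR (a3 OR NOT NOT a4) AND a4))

a3

NOT NOT NOT NOT (a3 AND ((a3 OR NOT NOT a4) AND NOT a4 OR (a3 OR NOT NOT a4) AND a4))
= NOT NOT NOT NOT (a3 AND (a3 OR NOT NOT a4))   — distribution
= NOT NOT (a3 AND (a3 OR NOT NOT a4))   — double negation
= NOT NOT (a3 AND (a3 OR a4))   — double negation
= NOT NOT a3   — absorption
= a3   — double negation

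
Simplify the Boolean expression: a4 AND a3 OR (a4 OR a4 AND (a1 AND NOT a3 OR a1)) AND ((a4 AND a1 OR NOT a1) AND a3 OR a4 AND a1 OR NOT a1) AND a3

a4 AND a3

a4 AND a3 OR (a4 OR a4 AND (a1 AND NOT a3 OR a1)) AND ((a4 AND a1 OR NOT a1) AND a3 OR a4 AND a1 OR NOT a1) AND a3
= a4 AND a3 OR (a4 OR a4 AND (a1 AND NOT a3 OR a1)) AND (a4 AND a1 OR NOT a1) AND a3
= a4 AND a3 OR (a4 OR a4 AND a1) AND (a4 AND a1 OR NOT a1) AND a3
= a4 AND a3 OR (a4 AND a1 OR a4 AND NOT a1) AND a3
= a4 AND a3 OR a4 AND a3
= a4 AND a3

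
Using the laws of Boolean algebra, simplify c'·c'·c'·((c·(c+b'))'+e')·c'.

c'·c'·c'·((c·(c+b'))'+e')·c'
= c'·c'·c'·(c'+e')·c'   (absorption)
= c'·c'·c'·c'   (absorption)
= c'·c'   (idempotence)
= c'   (idempotence)

c'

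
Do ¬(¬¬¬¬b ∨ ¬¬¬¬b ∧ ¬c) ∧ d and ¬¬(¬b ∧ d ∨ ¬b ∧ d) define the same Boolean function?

Yes

E1: ¬(¬¬¬¬b ∨ ¬¬¬¬b ∧ ¬c) ∧ d
    = ¬¬¬¬¬b ∧ d   [absorption]
    = ¬¬¬b ∧ d   [double negation]
    = ¬b ∧ d   [double negation]
E2: ¬¬(¬b ∧ d ∨ ¬b ∧ d)
    = ¬b ∧ d ∨ ¬b ∧ d   [double negation]
    = ¬b ∧ d   [idempotence]
Both reduce to ¬b ∧ d, so they are equivalent.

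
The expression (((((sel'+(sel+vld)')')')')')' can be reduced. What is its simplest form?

(((((sel'+(sel+vld)')')')')')'
= (((sel'+(sel+vld)')')')'   (double negation)
= (sel'+(sel+vld)')'   (double negation)
= sel·(sel+vld)   (De Morgan)
= sel   (absorption)

sel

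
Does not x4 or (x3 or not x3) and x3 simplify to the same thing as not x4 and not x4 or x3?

E1: not x4 or (x3 or not x3) and x3
    = not x4 or x3   [complement / identity]
E2: not x4 and not x4 or x3
    = not x4 or x3   [idempotence]
Both reduce to not x4 or x3, so they are equivalent.

Yes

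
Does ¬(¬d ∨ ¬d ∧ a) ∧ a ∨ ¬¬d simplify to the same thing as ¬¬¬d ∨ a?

No

E1: ¬(¬d ∨ ¬d ∧ a) ∧ a ∨ ¬¬d
    = ¬¬d ∧ a ∨ ¬¬d   — absorption
    = ¬¬d   — absorption
    = d   — double negation
E2: ¬¬¬d ∨ a
    = ¬d ∨ a   — double negation
These differ: at a=0, d=0, E1 = 0 but E2 = 1.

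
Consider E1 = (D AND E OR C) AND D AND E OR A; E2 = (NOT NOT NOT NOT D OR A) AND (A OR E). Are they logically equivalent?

Yes

E1: (D AND E OR C) AND D AND E OR A
    = D AND E OR A
E2: (NOT NOT NOT NOT D OR A) AND (A OR E)
    = (NOT NOT D OR A) AND (A OR E)
    = (D OR A) AND (A OR E)
    = D AND E OR A
Both reduce to D AND E OR A, so they are equivalent.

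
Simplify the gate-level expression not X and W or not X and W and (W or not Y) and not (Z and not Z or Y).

not X and W or not X and W and (W or not Y) and not (Z and not Z or Y)
= not X and W or not X and W and not (Z and not Z or Y)   — absorption
= not X and W or not X and W and not Y   — complement / identity
= not X and W   — absorption

not X and W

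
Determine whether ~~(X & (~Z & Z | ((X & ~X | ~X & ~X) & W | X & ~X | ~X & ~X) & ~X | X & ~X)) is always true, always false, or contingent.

~~(X & (~Z & Z | ((X & ~X | ~X & ~X) & W | X & ~X | ~X & ~X) & ~X | X & ~X))
= ~~(X & (((X & ~X | ~X & ~X) & W | X & ~X | ~X & ~X) & ~X | X & ~X))   — complement / identity
= ~~(X & ((X & ~X | ~X & ~X) & ~X | X & ~X))   — absorption
= ~~(X & (~X & ~X | X & ~X))   — distribution
= X & (~X & ~X | X & ~X)   — double negation
= X & ~X   — distribution
= 0   — complement

always false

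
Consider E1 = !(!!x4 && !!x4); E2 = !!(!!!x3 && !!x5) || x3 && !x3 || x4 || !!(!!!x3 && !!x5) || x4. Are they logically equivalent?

E1: !(!!x4 && !!x4)
    = !x4 || !x4   — De Morgan
    = !x4   — idempotence
E2: !!(!!!x3 && !!x5) || x3 && !x3 || x4 || !!(!!!x3 && !!x5) || x4
    = !!(!!!x3 && !!x5) || x4 || !!(!!!x3 && !!x5) || x4   — complement / identity
    = !!(!!!x3 && !!x5) || x4   — idempotence
    = !(!!x3 || !x5) || x4   — De Morgan
    = !x3 && x5 || x4   — De Morgan
These differ: at x3=0, x4=1, x5=1, E1 = 0 but E2 = 1.

No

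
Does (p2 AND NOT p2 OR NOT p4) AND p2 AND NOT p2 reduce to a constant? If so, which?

(p2 AND NOT p2 OR NOT p4) AND p2 AND NOT p2
= p2 AND NOT p2
= FALSE

yes, False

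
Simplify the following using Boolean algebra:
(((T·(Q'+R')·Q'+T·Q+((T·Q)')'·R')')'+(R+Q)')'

T'·(R+Q)

(((T·(Q'+R')·Q'+T·Q+((T·Q)')'·R')')'+(R+Q)')'
= (((T·Q'+T·Q+((T·Q)')'·R')')'+(R+Q)')'   (absorption)
= (((T·Q'+T·Q+T·Q·R')')'+(R+Q)')'   (double negation)
= (((T·Q'+T·Q)')'+(R+Q)')'   (absorption)
= (T·Q'+T·Q)'·(R+Q)   (De Morgan)
= T'·(R+Q)   (distribution)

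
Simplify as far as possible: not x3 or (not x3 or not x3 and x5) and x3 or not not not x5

not x3 or not x5

not x3 or (not x3 or not x3 and x5) and x3 or not not not x5
= not x3 or (not x3 or not x3 and x5) and x3 or not x5   — double negation
= not x3 or not x3 and x3 or not x5   — absorption
= not x3 or not x5   — complement / identity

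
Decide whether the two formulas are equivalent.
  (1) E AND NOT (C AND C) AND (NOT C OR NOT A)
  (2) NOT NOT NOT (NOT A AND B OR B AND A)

E1: E AND NOT (C AND C) AND (NOT C OR NOT A)
    = E AND NOT C AND (NOT C OR NOT A)   [idempotence]
    = E AND NOT C   [absorption]
E2: NOT NOT NOT (NOT A AND B OR B AND A)
    = NOT NOT NOT B   [distribution]
    = NOT B   [double negation]
These differ: at A=0, B=0, C=1, E=0, E1 = 0 but E2 = 1.

No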